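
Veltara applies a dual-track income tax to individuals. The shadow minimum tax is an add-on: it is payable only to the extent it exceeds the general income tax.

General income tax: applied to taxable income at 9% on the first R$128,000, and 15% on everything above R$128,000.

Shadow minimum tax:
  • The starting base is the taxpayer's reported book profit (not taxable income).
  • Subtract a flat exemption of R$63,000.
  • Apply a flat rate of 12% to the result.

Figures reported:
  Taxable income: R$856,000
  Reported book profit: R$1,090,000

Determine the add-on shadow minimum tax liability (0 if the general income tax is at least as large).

General income tax:
  R$128,000 × 9% = R$11,520
  R$728,000 × 15% = R$109,200
  → R$120,720

Shadow minimum tax:
  Base (reported book profit): R$1,090,000
  Less exemption R$63,000 → base R$1,027,000
  R$1,027,000 × 12% = R$123,240

Excess of shadow minimum tax over general income tax: R$123,240 − R$120,720 = R$2,520.

R$2,520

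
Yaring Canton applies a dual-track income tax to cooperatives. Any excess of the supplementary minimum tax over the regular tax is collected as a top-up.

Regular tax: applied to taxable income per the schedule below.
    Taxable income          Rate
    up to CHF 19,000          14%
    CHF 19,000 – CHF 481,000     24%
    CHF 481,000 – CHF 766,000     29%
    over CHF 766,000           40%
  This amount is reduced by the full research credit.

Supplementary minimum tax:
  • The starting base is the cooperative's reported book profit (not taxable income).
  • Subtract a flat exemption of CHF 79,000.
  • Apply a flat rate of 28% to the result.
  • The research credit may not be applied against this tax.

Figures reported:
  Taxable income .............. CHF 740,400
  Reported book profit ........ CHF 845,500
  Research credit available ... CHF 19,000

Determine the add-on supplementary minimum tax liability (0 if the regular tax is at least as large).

Supplementary minimum tax:
  Base (reported book profit): CHF 845,500
  Less exemption CHF 79,000 → base CHF 766,500
  CHF 766,500 × 28% = CHF 214,620

Regular tax:
  CHF 19,000 × 14% = CHF 2,660
  CHF 462,000 × 24% = CHF 110,880
  CHF 259,400 × 29% = CHF 75,226
  → CHF 188,766
  Less research credit CHF 19,000 → CHF 169,766

Excess of supplementary minimum tax over regular tax: CHF 214,620 − CHF 169,766 = CHF 44,854.

CHF 44,854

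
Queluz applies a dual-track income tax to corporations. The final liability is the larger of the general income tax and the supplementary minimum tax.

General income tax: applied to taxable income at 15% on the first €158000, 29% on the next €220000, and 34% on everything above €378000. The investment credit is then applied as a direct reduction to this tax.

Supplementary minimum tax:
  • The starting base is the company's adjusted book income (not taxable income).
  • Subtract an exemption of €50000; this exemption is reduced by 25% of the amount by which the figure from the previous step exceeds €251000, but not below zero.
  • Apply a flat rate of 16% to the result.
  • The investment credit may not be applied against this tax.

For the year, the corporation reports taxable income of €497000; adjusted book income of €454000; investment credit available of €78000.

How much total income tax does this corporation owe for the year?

€72640

Supplementary minimum tax:
  Base (adjusted book income): €454000
  Exemption: 25% × (€454000 − €251000) = €50750 ≥ €50000, so the exemption is fully phased out
  Base: €454000 − €0 = €454000
  €454000 × 16% = €72640

General income tax:
  €158000 × 15% = €23700
  €220000 × 29% = €63800
  €119000 × 34% = €40460
  → €127960
  Less investment credit €78000 → €49960

€72640 > €49960, so the supplementary minimum tax is the binding amount.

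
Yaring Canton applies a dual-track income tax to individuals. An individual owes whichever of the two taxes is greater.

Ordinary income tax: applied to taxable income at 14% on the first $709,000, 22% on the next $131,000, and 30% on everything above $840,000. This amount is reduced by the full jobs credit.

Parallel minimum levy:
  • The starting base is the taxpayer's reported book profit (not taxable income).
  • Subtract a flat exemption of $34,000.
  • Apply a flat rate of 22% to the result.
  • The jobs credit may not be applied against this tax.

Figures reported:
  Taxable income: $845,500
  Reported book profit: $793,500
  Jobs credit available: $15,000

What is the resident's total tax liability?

Ordinary income tax:
  $709,000 × 14% = $99,260
  $131,000 × 22% = $28,820
  $5,500 × 30% = $1,650
  → $129,730
  Less jobs credit $15,000 → $114,730

Parallel minimum levy:
  Base (reported book profit): $793,500
  Less exemption $34,000 → base $759,500
  $759,500 × 22% = $167,090

$167,090 > $114,730, so the parallel minimum levy is the binding amount.

$167,090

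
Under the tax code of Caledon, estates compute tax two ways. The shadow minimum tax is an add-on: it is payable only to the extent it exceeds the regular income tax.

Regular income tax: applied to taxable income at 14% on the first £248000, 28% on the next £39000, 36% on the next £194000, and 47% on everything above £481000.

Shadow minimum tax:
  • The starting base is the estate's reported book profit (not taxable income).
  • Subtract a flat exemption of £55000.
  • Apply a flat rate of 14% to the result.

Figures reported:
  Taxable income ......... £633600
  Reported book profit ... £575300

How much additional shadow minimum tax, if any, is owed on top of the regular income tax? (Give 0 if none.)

£0

Regular income tax:
  £248000 × 14% = £34720
  £39000 × 28% = £10920
  £194000 × 36% = £69840
  £152600 × 47% = £71722
  → £187202

Shadow minimum tax:
  Base (reported book profit): £575300
  Less exemption £55000 → base £520300
  £520300 × 14% = £72842

£72842 ≤ £187202, so no add-on is due.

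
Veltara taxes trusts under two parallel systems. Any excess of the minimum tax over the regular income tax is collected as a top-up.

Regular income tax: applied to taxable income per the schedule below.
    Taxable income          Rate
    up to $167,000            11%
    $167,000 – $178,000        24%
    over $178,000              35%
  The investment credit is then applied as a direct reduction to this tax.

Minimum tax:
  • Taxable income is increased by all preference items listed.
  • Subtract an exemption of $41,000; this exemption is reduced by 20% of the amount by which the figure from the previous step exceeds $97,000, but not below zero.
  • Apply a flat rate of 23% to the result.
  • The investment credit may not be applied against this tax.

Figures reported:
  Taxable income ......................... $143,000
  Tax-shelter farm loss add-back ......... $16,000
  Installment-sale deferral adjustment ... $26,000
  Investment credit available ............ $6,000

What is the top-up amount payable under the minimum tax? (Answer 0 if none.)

Minimum tax:
  Adjusted income: $143,000 + $16,000 + $26,000 = $185,000
  Exemption: $41,000 − 20% × ($185,000 − $97,000) = $41,000 − $17,600 = $23,400
  Base: $185,000 − $23,400 = $161,600
  $161,600 × 23% = $37,168

Regular income tax:
  $143,000 × 11% = $15,730
  Less investment credit $6,000 → $9,730

Excess of minimum tax over regular income tax: $37,168 − $9,730 = $27,438.

$27,438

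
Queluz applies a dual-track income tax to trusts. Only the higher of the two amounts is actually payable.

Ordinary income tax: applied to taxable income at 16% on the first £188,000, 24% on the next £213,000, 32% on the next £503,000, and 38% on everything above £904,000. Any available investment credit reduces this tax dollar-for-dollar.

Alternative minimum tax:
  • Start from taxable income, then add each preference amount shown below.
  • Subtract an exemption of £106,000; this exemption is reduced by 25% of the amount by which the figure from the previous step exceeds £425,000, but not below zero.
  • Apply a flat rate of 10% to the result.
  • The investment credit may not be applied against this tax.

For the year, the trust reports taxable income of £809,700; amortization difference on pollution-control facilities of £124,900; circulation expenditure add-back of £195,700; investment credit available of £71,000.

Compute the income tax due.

Ordinary income tax:
  £188,000 × 16% = £30,080
  £213,000 × 24% = £51,120
  £408,700 × 32% = £130,784
  → £211,984
  Less investment credit £71,000 → £140,984

Alternative minimum tax:
  Adjusted income: £809,700 + £124,900 + £195,700 = £1,130,300
  Exemption: 25% × (£1,130,300 − £425,000) = £176,325 ≥ £106,000, so the exemption is fully phased out
  Base: £1,130,300 − £0 = £1,130,300
  £1,130,300 × 10% = £113,030

£140,984 > £113,030, so the ordinary income tax governs.

£140,984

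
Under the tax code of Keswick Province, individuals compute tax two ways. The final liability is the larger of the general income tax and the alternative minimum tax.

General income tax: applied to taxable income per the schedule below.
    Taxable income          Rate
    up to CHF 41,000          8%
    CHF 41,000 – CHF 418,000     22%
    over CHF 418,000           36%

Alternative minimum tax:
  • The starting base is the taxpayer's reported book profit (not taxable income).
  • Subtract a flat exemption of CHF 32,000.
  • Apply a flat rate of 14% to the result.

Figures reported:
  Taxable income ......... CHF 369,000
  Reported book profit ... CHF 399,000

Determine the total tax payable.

Alternative minimum tax:
  Base (reported book profit): CHF 399,000
  Less exemption CHF 32,000 → base CHF 367,000
  CHF 367,000 × 14% = CHF 51,380

General income tax:
  CHF 41,000 × 8% = CHF 3,280
  CHF 328,000 × 22% = CHF 72,160
  → CHF 75,440

CHF 75,440 > CHF 51,380, so the general income tax governs.

CHF 75,440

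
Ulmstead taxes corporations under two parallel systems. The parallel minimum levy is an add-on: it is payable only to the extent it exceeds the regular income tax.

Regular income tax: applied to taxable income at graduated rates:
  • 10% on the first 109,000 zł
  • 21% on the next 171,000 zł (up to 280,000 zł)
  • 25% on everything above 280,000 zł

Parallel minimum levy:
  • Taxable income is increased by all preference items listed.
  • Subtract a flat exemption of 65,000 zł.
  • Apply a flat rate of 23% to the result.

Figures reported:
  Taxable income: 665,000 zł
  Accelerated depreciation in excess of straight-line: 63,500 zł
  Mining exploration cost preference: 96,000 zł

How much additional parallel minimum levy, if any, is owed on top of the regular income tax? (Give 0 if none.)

31,625 zł

Parallel minimum levy:
  Adjusted income: 665,000 zł + 63,500 zł + 96,000 zł = 824,500 zł
  Less exemption 65,000 zł → base 759,500 zł
  759,500 zł × 23% = 174,685 zł

Regular income tax:
  109,000 zł × 10% = 10,900 zł
  171,000 zł × 21% = 35,910 zł
  385,000 zł × 25% = 96,250 zł
  → 143,060 zł

Excess of parallel minimum levy over regular income tax: 174,685 zł − 143,060 zł = 31,625 zł.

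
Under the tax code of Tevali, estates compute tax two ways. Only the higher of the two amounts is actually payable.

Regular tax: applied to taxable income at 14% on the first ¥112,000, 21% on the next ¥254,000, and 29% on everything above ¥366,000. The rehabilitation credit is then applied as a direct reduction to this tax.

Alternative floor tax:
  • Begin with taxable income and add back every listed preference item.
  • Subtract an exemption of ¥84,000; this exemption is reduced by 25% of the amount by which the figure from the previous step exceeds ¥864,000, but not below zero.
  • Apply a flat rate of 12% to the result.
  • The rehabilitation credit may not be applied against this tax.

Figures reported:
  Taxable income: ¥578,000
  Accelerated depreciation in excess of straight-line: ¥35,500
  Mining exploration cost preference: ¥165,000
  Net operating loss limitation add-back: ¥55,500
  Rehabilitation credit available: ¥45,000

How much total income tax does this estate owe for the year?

¥90,000

Alternative floor tax:
  Adjusted income: ¥578,000 + ¥35,500 + ¥165,000 + ¥55,500 = ¥834,000
  Exemption: ¥834,000 ≤ ¥864,000, so full ¥84,000 applies
  Base: ¥834,000 − ¥84,000 = ¥750,000
  ¥750,000 × 12% = ¥90,000

Regular tax:
  ¥112,000 × 14% = ¥15,680
  ¥254,000 × 21% = ¥53,340
  ¥212,000 × 29% = ¥61,480
  → ¥130,500
  Less rehabilitation credit ¥45,000 → ¥85,500

¥90,000 > ¥85,500, so the alternative floor tax is the binding amount.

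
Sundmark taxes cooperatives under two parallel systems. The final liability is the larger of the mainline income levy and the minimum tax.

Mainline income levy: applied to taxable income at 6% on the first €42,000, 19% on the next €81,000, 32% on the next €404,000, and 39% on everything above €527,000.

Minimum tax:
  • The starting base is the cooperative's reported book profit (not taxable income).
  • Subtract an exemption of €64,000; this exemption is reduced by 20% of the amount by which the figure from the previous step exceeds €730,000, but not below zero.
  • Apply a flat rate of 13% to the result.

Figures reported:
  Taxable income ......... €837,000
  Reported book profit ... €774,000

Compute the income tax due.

€268,090

Mainline income levy:
  €42,000 × 6% = €2,520
  €81,000 × 19% = €15,390
  €404,000 × 32% = €129,280
  €310,000 × 39% = €120,900
  → €268,090

Minimum tax:
  Base (reported book profit): €774,000
  Exemption: €64,000 − 20% × (€774,000 − €730,000) = €64,000 − €8,800 = €55,200
  Base: €774,000 − €55,200 = €718,800
  €718,800 × 13% = €93,444

€268,090 > €93,444, so the mainline income levy governs.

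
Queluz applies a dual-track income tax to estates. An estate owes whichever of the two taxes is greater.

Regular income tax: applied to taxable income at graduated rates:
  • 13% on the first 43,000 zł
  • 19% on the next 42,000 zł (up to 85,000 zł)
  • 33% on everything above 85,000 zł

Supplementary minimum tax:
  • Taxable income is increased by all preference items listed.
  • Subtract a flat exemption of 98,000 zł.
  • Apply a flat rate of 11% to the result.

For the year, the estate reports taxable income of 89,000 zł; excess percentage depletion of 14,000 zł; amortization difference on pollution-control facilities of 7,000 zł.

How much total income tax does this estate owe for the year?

Supplementary minimum tax:
  Adjusted income: 89,000 zł + 14,000 zł + 7,000 zł = 110,000 zł
  Less exemption 98,000 zł → base 12,000 zł
  12,000 zł × 11% = 1,320 zł

Regular income tax:
  43,000 zł × 13% = 5,590 zł
  42,000 zł × 19% = 7,980 zł
  4,000 zł × 33% = 1,320 zł
  → 14,890 zł

14,890 zł > 1,320 zł, so the regular income tax governs.

14,890 zł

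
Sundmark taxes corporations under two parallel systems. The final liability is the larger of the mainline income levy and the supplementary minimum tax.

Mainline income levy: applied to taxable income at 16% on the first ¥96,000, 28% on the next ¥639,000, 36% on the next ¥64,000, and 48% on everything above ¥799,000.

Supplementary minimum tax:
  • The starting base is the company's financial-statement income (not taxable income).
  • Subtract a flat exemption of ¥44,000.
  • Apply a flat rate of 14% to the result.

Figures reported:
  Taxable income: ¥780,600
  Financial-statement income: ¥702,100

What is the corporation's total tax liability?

Supplementary minimum tax:
  Base (financial-statement income): ¥702,100
  Less exemption ¥44,000 → base ¥658,100
  ¥658,100 × 14% = ¥92,134

Mainline income levy:
  ¥96,000 × 16% = ¥15,360
  ¥639,000 × 28% = ¥178,920
  ¥45,600 × 36% = ¥16,416
  → ¥210,696

¥210,696 > ¥92,134, so the mainline income levy governs.

¥210,696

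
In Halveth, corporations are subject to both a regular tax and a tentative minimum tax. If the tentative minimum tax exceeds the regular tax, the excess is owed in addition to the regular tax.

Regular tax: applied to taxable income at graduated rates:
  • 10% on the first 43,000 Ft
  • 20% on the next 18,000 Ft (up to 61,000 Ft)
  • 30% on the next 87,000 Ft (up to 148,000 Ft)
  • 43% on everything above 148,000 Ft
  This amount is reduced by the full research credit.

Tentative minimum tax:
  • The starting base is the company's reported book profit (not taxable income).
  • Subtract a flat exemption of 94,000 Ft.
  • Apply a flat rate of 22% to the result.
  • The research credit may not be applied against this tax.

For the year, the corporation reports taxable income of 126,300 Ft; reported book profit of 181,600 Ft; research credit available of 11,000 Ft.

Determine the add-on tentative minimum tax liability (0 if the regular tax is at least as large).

Regular tax:
  43,000 Ft × 10% = 4,300 Ft
  18,000 Ft × 20% = 3,600 Ft
  65,300 Ft × 30% = 19,590 Ft
  → 27,490 Ft
  Less research credit 11,000 Ft → 16,490 Ft

Tentative minimum tax:
  Base (reported book profit): 181,600 Ft
  Less exemption 94,000 Ft → base 87,600 Ft
  87,600 Ft × 22% = 19,272 Ft

Excess of tentative minimum tax over regular tax: 19,272 Ft − 16,490 Ft = 2,782 Ft.

2,782 Ft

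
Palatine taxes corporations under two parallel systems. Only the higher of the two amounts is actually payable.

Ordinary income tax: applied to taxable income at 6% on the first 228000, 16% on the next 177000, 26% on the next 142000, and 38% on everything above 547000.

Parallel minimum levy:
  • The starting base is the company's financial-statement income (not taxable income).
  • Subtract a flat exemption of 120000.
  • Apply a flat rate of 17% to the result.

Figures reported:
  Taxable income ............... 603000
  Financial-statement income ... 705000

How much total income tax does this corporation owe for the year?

100200

Parallel minimum levy:
  Base (financial-statement income): 705000
  Less exemption 120000 → base 585000
  585000 × 17% = 99450

Ordinary income tax:
  228000 × 6% = 13680
  177000 × 16% = 28320
  142000 × 26% = 36920
  56000 × 38% = 21280
  → 100200

100200 > 99450, so the ordinary income tax governs.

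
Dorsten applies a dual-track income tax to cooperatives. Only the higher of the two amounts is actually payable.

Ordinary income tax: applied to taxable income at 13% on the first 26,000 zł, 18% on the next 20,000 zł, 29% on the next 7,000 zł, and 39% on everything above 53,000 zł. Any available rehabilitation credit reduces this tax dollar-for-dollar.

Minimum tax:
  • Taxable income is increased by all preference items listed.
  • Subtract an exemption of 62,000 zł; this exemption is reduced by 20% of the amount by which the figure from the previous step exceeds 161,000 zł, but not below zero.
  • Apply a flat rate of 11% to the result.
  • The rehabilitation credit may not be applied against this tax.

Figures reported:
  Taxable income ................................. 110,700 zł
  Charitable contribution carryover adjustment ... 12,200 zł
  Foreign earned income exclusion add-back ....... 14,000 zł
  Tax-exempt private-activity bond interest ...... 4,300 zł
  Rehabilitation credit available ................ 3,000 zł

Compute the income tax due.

28,513 zł

Ordinary income tax:
  26,000 zł × 13% = 3,380 zł
  20,000 zł × 18% = 3,600 zł
  7,000 zł × 29% = 2,030 zł
  57,700 zł × 39% = 22,503 zł
  → 31,513 zł
  Less rehabilitation credit 3,000 zł → 28,513 zł

Minimum tax:
  Adjusted income: 110,700 zł + 12,200 zł + 14,000 zł + 4,300 zł = 141,200 zł
  Exemption: 141,200 zł ≤ 161,000 zł, so full 62,000 zł applies
  Base: 141,200 zł − 62,000 zł = 79,200 zł
  79,200 zł × 11% = 8,712 zł

28,513 zł > 8,712 zł, so the ordinary income tax governs.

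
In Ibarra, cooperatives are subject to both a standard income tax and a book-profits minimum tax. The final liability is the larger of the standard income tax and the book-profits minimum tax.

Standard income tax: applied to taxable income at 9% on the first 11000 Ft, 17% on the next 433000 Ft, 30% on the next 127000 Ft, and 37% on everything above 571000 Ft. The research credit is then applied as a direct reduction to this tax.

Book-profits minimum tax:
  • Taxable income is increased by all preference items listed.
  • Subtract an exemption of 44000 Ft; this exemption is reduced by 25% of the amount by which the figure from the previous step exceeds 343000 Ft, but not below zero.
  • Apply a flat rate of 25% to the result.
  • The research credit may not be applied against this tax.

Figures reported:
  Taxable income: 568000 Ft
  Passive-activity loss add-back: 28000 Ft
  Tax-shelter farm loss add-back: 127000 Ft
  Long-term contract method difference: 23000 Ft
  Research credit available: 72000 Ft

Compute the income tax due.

Book-profits minimum tax:
  Adjusted income: 568000 Ft + 28000 Ft + 127000 Ft + 23000 Ft = 746000 Ft
  Exemption: 25% × (746000 Ft − 343000 Ft) = 100750 Ft ≥ 44000 Ft, so the exemption is fully phased out
  Base: 746000 Ft − 0 Ft = 746000 Ft
  746000 Ft × 25% = 186500 Ft

Standard income tax:
  11000 Ft × 9% = 990 Ft
  433000 Ft × 17% = 73610 Ft
  124000 Ft × 30% = 37200 Ft
  → 111800 Ft
  Less research credit 72000 Ft → 39800 Ft

186500 Ft > 39800 Ft, so the book-profits minimum tax is the binding amount.

186500 Ft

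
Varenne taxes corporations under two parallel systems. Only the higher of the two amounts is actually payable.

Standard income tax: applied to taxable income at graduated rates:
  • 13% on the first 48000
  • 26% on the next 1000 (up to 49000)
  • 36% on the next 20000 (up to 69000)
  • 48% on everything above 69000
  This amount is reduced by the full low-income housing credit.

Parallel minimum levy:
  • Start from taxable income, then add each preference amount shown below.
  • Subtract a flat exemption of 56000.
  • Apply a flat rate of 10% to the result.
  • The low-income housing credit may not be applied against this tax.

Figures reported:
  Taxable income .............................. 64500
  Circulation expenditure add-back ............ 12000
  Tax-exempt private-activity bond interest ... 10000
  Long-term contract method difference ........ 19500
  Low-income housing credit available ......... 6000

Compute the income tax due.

Parallel minimum levy:
  Adjusted income: 64500 + 12000 + 10000 + 19500 = 106000
  Less exemption 56000 → base 50000
  50000 × 10% = 5000

Standard income tax:
  48000 × 13% = 6240
  1000 × 26% = 260
  15500 × 36% = 5580
  → 12080
  Less low-income housing credit 6000 → 6080

6080 > 5000, so the standard income tax governs.

6080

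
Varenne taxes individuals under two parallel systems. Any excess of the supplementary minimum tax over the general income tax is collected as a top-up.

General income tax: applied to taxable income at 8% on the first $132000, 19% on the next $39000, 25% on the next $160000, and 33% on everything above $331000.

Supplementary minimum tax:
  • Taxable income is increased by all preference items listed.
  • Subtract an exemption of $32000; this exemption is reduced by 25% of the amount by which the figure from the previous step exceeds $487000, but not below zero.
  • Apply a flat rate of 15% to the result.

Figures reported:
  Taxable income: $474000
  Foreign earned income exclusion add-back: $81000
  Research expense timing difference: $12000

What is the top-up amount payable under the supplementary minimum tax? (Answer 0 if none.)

Supplementary minimum tax:
  Adjusted income: $474000 + $81000 + $12000 = $567000
  Exemption: $32000 − 25% × ($567000 − $487000) = $32000 − $20000 = $12000
  Base: $567000 − $12000 = $555000
  $555000 × 15% = $83250

General income tax:
  $132000 × 8% = $10560
  $39000 × 19% = $7410
  $160000 × 25% = $40000
  $143000 × 33% = $47190
  → $105160

$83250 ≤ $105160, so no add-on is due.

$0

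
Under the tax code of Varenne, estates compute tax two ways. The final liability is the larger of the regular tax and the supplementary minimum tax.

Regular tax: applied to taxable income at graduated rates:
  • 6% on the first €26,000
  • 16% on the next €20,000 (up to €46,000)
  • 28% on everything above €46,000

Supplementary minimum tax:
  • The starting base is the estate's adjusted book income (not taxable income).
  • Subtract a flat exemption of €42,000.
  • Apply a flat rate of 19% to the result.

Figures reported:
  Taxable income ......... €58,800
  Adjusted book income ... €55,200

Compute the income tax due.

Regular tax:
  €26,000 × 6% = €1,560
  €20,000 × 16% = €3,200
  €12,800 × 28% = €3,584
  → €8,344

Supplementary minimum tax:
  Base (adjusted book income): €55,200
  Less exemption €42,000 → base €13,200
  €13,200 × 19% = €2,508

€8,344 > €2,508, so the regular tax governs.

€8,344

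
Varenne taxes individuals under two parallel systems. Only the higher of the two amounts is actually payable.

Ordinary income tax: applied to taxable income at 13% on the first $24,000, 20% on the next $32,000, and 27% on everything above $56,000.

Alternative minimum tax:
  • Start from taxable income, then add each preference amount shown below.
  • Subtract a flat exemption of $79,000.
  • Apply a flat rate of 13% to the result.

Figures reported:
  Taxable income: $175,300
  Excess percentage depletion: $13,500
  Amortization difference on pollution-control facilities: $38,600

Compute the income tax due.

$41,731

Alternative minimum tax:
  Adjusted income: $175,300 + $13,500 + $38,600 = $227,400
  Less exemption $79,000 → base $148,400
  $148,400 × 13% = $19,292

Ordinary income tax:
  $24,000 × 13% = $3,120
  $32,000 × 20% = $6,400
  $119,300 × 27% = $32,211
  → $41,731

$41,731 > $19,292, so the ordinary income tax governs.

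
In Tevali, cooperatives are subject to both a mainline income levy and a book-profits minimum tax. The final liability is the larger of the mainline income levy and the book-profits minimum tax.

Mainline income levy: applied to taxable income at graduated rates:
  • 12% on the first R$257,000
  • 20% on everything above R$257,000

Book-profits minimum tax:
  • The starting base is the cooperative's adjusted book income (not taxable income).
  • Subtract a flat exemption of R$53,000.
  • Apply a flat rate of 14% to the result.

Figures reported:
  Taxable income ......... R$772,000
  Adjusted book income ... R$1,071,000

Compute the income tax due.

R$142,520

Book-profits minimum tax:
  Base (adjusted book income): R$1,071,000
  Less exemption R$53,000 → base R$1,018,000
  R$1,018,000 × 14% = R$142,520

Mainline income levy:
  R$257,000 × 12% = R$30,840
  R$515,000 × 20% = R$103,000
  → R$133,840

R$142,520 > R$133,840, so the book-profits minimum tax is the binding amount.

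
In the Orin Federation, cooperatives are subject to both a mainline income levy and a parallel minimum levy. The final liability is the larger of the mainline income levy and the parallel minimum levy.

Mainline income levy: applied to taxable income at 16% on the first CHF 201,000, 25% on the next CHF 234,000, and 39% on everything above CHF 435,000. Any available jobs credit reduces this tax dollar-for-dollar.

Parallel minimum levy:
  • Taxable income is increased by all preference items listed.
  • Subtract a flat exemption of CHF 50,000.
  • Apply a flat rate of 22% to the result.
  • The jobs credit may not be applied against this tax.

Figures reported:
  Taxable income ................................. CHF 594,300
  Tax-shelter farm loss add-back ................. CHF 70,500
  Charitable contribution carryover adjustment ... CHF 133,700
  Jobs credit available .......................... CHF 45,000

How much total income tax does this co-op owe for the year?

Parallel minimum levy:
  Adjusted income: CHF 594,300 + CHF 70,500 + CHF 133,700 = CHF 798,500
  Less exemption CHF 50,000 → base CHF 748,500
  CHF 748,500 × 22% = CHF 164,670

Mainline income levy:
  CHF 201,000 × 16% = CHF 32,160
  CHF 234,000 × 25% = CHF 58,500
  CHF 159,300 × 39% = CHF 62,127
  → CHF 152,787
  Less jobs credit CHF 45,000 → CHF 107,787

CHF 164,670 > CHF 107,787, so the parallel minimum levy is the binding amount.

CHF 164,670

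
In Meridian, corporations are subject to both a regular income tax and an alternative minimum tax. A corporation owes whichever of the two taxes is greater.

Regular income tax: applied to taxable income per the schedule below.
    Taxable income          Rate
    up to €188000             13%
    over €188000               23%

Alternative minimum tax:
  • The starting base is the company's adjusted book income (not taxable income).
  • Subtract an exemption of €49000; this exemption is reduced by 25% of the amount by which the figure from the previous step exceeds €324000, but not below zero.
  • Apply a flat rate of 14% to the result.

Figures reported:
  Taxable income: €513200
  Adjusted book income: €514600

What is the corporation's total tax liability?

Regular income tax:
  €188000 × 13% = €24440
  €325200 × 23% = €74796
  → €99236

Alternative minimum tax:
  Base (adjusted book income): €514600
  Exemption: €49000 − 25% × (€514600 − €324000) = €49000 − €47650 = €1350
  Base: €514600 − €1350 = €513250
  €513250 × 14% = €71855

€99236 > €71855, so the regular income tax governs.

€99236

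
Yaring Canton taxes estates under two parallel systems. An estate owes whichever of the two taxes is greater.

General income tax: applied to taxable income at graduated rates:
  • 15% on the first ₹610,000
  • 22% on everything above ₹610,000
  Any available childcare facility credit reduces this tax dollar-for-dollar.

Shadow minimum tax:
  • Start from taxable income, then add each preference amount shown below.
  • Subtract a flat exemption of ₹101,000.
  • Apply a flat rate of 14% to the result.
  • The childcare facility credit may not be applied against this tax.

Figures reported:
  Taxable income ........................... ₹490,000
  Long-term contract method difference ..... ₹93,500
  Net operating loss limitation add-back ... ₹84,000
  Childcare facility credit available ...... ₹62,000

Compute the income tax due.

₹79,310

General income tax:
  ₹490,000 × 15% = ₹73,500
  Less childcare facility credit ₹62,000 → ₹11,500

Shadow minimum tax:
  Adjusted income: ₹490,000 + ₹93,500 + ₹84,000 = ₹667,500
  Less exemption ₹101,000 → base ₹566,500
  ₹566,500 × 14% = ₹79,310

₹79,310 > ₹11,500, so the shadow minimum tax is the binding amount.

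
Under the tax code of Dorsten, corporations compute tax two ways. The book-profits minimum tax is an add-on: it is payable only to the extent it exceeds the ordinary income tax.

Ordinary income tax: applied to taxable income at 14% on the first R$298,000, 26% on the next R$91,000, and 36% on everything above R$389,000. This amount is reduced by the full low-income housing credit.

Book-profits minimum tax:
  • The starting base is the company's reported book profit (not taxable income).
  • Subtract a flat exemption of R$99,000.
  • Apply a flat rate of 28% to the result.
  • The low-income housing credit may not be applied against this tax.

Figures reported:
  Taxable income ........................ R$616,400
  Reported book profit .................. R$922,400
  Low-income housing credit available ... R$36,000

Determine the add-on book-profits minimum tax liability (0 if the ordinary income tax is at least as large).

Book-profits minimum tax:
  Base (reported book profit): R$922,400
  Less exemption R$99,000 → base R$823,400
  R$823,400 × 28% = R$230,552

Ordinary income tax:
  R$298,000 × 14% = R$41,720
  R$91,000 × 26% = R$23,660
  R$227,400 × 36% = R$81,864
  → R$147,244
  Less low-income housing credit R$36,000 → R$111,244

Excess of book-profits minimum tax over ordinary income tax: R$230,552 − R$111,244 = R$119,308.

R$119,308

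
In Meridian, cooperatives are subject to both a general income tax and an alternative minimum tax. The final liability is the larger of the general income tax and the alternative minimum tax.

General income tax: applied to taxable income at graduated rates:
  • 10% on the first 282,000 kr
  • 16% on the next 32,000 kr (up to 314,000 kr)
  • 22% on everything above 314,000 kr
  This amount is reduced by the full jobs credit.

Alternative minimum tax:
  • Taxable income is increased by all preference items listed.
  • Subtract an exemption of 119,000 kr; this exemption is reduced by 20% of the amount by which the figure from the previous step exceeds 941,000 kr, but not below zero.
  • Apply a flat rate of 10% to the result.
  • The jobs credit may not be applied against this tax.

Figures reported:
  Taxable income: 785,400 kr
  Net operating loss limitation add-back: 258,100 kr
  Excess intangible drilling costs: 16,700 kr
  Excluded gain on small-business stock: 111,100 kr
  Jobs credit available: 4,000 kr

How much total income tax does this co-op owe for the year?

133,028 kr

General income tax:
  282,000 kr × 10% = 28,200 kr
  32,000 kr × 16% = 5,120 kr
  471,400 kr × 22% = 103,708 kr
  → 137,028 kr
  Less jobs credit 4,000 kr → 133,028 kr

Alternative minimum tax:
  Adjusted income: 785,400 kr + 258,100 kr + 16,700 kr + 111,100 kr = 1,171,300 kr
  Exemption: 119,000 kr − 20% × (1,171,300 kr − 941,000 kr) = 119,000 kr − 46,060 kr = 72,940 kr
  Base: 1,171,300 kr − 72,940 kr = 1,098,360 kr
  1,098,360 kr × 10% = 109,836 kr

133,028 kr > 109,836 kr, so the general income tax governs.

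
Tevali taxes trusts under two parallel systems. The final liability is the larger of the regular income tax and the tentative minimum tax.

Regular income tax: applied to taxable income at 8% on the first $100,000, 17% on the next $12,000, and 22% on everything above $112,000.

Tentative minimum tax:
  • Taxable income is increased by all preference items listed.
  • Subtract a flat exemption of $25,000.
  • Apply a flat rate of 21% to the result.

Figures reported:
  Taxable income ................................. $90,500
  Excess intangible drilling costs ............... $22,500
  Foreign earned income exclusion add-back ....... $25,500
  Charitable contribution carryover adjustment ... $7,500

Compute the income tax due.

$25,410

Tentative minimum tax:
  Adjusted income: $90,500 + $22,500 + $25,500 + $7,500 = $146,000
  Less exemption $25,000 → base $121,000
  $121,000 × 21% = $25,410

Regular income tax:
  $90,500 × 8% = $7,240

$25,410 > $7,240, so the tentative minimum tax is the binding amount.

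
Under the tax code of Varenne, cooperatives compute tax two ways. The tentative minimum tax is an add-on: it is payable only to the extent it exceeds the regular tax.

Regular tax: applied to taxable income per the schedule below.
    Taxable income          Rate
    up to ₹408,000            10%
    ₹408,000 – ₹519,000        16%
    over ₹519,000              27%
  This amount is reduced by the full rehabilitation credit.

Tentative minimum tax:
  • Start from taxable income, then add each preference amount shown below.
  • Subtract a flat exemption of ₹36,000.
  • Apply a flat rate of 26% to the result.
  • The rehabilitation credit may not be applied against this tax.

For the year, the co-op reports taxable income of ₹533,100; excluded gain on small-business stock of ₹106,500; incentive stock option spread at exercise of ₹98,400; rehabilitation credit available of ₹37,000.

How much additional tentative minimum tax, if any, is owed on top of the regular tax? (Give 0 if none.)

₹157,153

Regular tax:
  ₹408,000 × 10% = ₹40,800
  ₹111,000 × 16% = ₹17,760
  ₹14,100 × 27% = ₹3,807
  → ₹62,367
  Less rehabilitation credit ₹37,000 → ₹25,367

Tentative minimum tax:
  Adjusted income: ₹533,100 + ₹106,500 + ₹98,400 = ₹738,000
  Less exemption ₹36,000 → base ₹702,000
  ₹702,000 × 26% = ₹182,520

Excess of tentative minimum tax over regular tax: ₹182,520 − ₹25,367 = ₹157,153.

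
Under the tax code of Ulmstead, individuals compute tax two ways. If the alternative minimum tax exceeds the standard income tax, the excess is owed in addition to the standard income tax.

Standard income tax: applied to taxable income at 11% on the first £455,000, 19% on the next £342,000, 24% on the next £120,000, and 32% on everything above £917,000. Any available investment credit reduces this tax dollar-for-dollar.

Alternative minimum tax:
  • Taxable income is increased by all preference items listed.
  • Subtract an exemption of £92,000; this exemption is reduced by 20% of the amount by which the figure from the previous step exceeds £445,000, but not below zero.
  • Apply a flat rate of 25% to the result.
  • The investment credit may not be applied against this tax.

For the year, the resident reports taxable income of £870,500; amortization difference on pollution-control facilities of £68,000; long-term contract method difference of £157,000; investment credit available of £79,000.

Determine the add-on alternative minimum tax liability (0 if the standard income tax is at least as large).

Standard income tax:
  £455,000 × 11% = £50,050
  £342,000 × 19% = £64,980
  £73,500 × 24% = £17,640
  → £132,670
  Less investment credit £79,000 → £53,670

Alternative minimum tax:
  Adjusted income: £870,500 + £68,000 + £157,000 = £1,095,500
  Exemption: 20% × (£1,095,500 − £445,000) = £130,100 ≥ £92,000, so the exemption is fully phased out
  Base: £1,095,500 − £0 = £1,095,500
  £1,095,500 × 25% = £273,875

Excess of alternative minimum tax over standard income tax: £273,875 − £53,670 = £220,205.

£220,205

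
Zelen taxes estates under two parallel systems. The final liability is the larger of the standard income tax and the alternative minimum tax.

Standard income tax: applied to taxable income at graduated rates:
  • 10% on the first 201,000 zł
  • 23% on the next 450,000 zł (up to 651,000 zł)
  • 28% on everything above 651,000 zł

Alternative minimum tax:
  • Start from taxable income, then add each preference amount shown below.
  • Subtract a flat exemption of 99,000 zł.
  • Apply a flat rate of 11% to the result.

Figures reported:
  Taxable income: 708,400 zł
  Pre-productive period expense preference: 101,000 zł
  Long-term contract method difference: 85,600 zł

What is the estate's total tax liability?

Standard income tax:
  201,000 zł × 10% = 20,100 zł
  450,000 zł × 23% = 103,500 zł
  57,400 zł × 28% = 16,072 zł
  → 139,672 zł

Alternative minimum tax:
  Adjusted income: 708,400 zł + 101,000 zł + 85,600 zł = 895,000 zł
  Less exemption 99,000 zł → base 796,000 zł
  796,000 zł × 11% = 87,560 zł

139,672 zł > 87,560 zł, so the standard income tax governs.

139,672 zł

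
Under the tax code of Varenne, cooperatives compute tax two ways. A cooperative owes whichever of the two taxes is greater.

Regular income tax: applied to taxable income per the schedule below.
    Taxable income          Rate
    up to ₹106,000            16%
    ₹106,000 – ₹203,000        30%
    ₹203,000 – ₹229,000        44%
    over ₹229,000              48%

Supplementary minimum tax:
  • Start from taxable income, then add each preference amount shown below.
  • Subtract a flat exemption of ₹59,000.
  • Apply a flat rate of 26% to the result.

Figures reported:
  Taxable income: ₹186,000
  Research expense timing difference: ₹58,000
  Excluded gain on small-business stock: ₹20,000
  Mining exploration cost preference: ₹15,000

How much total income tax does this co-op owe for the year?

Regular income tax:
  ₹106,000 × 16% = ₹16,960
  ₹80,000 × 30% = ₹24,000
  → ₹40,960

Supplementary minimum tax:
  Adjusted income: ₹186,000 + ₹58,000 + ₹20,000 + ₹15,000 = ₹279,000
  Less exemption ₹59,000 → base ₹220,000
  ₹220,000 × 26% = ₹57,200

₹57,200 > ₹40,960, so the supplementary minimum tax is the binding amount.

₹57,200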